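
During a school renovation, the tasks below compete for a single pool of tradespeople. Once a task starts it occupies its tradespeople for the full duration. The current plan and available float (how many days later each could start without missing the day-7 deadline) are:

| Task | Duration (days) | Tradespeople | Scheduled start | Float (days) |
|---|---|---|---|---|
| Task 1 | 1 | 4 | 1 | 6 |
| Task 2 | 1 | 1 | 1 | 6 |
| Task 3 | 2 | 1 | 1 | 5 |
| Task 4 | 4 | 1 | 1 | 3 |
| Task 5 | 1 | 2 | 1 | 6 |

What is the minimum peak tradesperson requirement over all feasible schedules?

Early-start (Task 1@1, Task 2@1, Task 3@1, Task 4@1, Task 5@1) gives peak 9: d1:9  d2:2  d3:1  d4:1  d5:0  d6:0  d7:0.
Shift Task 2→2, Task 3→2, Task 4→2, Task 5→3.
Schedule Task 1@1, Task 2@2, Task 3@2, Task 4@2, Task 5@3: d1:4  d2:3  d3:4  d4:1  d5:1  d6:0  d7:0 — peak 4.

4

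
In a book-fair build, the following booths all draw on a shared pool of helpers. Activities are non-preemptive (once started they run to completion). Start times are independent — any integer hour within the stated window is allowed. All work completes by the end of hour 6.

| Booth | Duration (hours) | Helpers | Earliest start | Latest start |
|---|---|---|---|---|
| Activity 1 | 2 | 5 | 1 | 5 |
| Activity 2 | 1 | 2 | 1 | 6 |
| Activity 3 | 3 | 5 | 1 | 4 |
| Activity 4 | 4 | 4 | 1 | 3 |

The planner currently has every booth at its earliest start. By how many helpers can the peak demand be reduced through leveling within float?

7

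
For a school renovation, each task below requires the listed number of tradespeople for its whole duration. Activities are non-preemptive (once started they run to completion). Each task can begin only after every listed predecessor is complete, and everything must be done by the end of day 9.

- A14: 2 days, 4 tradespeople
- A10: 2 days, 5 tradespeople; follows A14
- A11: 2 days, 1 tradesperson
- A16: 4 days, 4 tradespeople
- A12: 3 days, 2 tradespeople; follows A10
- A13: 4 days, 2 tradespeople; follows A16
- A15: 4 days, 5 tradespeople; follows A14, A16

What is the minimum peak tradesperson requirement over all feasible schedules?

Schedule A14@1, A10@3, A11@1, A16@1, A12@5, A13@5, A15@5: d1:9  d2:9  d3:9  d4:9  d5:9  d6:9  d7:9  d8:7  d9:0 — peak 9.

9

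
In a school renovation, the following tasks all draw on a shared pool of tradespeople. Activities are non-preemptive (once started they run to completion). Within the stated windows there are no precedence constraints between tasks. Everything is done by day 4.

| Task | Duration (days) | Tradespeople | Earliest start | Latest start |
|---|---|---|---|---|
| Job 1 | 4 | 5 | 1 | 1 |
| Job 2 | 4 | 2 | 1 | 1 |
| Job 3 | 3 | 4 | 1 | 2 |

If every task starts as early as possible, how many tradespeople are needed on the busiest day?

11

Early-start schedule: Job 1@1, Job 2@1, Job 3@1.
Load per day: day 1: 11, day 2: 11, day 3: 11, day 4: 7.
Peak is 11.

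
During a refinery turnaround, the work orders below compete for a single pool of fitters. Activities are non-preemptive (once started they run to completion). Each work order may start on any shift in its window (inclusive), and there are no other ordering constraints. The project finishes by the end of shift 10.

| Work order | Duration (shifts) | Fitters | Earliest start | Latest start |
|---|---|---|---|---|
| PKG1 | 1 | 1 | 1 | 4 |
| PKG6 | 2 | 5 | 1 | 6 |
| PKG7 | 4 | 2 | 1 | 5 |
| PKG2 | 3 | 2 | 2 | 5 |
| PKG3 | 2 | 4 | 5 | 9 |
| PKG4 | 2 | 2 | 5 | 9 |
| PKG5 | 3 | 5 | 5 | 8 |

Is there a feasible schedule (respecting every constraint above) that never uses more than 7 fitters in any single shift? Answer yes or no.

Schedule PKG1@1, PKG6@1, PKG7@2, PKG2@3, PKG3@6, PKG4@5, PKG5@8: s1:6  s2:7  s3:4  s4:4  s5:6  s6:6  s7:4  s8:5  s9:5  s10:5 — peak 7 ≤ 7.

yes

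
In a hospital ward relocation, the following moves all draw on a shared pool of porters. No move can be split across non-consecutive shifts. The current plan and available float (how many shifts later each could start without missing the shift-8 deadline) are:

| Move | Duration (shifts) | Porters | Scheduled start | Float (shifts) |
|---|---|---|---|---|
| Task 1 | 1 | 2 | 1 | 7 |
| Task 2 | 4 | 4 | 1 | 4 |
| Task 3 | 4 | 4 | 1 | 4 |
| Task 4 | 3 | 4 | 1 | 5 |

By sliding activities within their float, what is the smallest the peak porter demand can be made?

Early-start (Task 1@1, Task 2@1, Task 3@1, Task 4@1) gives peak 14: s1:14  s2:12  s3:12  s4:8  s5:0  s6:0  s7:0  s8:0.
Shift Task 3→2, Task 4→5.
Schedule Task 1@1, Task 2@1, Task 3@2, Task 4@5: s1:6  s2:8  s3:8  s4:8  s5:8  s6:4  s7:4  s8:0 — peak 8.

8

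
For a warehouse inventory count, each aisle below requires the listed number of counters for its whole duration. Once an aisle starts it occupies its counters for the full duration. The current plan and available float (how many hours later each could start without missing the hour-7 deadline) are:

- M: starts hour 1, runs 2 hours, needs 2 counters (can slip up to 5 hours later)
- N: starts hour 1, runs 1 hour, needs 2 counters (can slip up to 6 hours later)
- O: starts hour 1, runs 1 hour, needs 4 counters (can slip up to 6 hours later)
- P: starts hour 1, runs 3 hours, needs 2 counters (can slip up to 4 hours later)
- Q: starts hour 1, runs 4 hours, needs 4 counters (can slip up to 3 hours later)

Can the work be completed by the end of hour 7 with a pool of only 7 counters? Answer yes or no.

yes

Schedule M@1, N@1, O@2, P@3, Q@3: h1:4  h2:6  h3:6  h4:6  h5:6  h6:4  h7:0 — peak 6 ≤ 7.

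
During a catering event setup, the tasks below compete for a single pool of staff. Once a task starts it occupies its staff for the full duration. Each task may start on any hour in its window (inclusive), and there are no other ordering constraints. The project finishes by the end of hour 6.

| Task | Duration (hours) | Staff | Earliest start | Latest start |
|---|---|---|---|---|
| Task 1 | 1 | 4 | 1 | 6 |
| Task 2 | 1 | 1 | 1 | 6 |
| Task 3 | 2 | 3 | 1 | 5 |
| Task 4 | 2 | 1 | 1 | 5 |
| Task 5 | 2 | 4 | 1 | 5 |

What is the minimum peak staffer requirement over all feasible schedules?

Early-start (Task 1@1, Task 2@1, Task 3@1, Task 4@1, Task 5@1) gives peak 13: h1:13  h2:8  h3:0  h4:0  h5:0  h6:0.
Shift Task 2→2, Task 3→2, Task 4→3, Task 5→5.
Schedule Task 1@1, Task 2@2, Task 3@2, Task 4@3, Task 5@5: h1:4  h2:4  h3:4  h4:1  h5:4  h6:4 — peak 4.
Total staffer-hours = 21 over 6 hours ⇒ peak ≥ ⌈21/6⌉ = 4, so 4 is optimal.

4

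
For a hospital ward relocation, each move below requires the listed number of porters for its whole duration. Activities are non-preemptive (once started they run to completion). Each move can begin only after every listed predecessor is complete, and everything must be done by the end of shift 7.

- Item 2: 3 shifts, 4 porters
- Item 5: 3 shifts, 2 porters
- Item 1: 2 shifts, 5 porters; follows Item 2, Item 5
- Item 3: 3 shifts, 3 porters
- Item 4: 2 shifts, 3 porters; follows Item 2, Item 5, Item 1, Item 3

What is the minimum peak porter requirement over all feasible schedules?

9

Schedule Item 2@1, Item 5@1, Item 1@4, Item 3@1, Item 4@6: s1:9  s2:9  s3:9  s4:5  s5:5  s6:3  s7:3 — peak 9.
No arrangement of the 3 feasible schedules does better.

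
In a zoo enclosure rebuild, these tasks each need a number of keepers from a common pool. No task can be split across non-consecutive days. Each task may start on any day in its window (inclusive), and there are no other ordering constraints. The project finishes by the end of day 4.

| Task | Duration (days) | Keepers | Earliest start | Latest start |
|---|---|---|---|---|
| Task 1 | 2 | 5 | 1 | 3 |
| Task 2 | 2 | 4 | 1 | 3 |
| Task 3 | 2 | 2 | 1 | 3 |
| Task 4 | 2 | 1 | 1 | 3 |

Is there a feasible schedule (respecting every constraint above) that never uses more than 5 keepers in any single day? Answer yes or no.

Total keeper-days = 24; over 4 days the average is 24/4 > 5, so some day must exceed 5.

no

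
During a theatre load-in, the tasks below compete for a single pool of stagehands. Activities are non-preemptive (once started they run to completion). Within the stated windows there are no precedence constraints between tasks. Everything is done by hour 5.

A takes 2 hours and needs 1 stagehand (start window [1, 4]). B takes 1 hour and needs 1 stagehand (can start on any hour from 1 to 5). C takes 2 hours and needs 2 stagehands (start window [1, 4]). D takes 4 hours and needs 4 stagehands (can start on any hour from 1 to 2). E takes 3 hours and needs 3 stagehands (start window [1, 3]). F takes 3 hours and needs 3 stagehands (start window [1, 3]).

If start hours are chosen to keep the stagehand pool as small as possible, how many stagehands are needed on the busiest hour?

10

Early-start (A@1, B@1, C@1, D@1, E@1, F@1) gives peak 14: h1:14  h2:13  h3:10  h4:4  h5:0.
Shift E→2, F→3.
Schedule A@1, B@1, C@1, D@1, E@2, F@3: h1:8  h2:10  h3:10  h4:10  h5:3 — peak 10.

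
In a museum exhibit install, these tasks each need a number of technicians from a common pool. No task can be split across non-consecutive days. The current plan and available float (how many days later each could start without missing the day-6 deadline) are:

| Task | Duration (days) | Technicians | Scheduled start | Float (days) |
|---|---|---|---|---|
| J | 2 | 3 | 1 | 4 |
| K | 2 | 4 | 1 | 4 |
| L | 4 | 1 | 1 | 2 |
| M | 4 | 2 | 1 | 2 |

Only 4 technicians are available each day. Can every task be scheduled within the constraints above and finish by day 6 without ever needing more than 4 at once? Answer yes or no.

Total technician-days = 26; over 6 days the average is 26/6 > 4, so some day must exceed 4.

no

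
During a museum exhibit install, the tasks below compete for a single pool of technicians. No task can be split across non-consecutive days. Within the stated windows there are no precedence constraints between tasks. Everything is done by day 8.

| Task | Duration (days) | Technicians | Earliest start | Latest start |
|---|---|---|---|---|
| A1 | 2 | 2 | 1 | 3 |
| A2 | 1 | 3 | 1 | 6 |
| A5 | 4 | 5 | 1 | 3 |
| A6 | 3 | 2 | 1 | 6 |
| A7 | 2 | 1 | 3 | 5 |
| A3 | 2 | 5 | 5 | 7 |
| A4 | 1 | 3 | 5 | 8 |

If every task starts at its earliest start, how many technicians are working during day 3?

8

At early start, day 3 has: A5, A6, A7.
Demand: 5 + 2 + 1 = 8.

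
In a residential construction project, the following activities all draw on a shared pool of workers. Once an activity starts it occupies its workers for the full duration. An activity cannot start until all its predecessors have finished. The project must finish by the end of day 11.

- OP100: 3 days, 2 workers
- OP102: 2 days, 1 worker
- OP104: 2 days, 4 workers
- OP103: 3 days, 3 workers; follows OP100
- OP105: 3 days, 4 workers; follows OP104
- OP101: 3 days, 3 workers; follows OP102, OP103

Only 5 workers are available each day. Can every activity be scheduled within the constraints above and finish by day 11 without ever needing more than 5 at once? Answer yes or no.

The minimum achievable peak is 6; 5 < 6, so no feasible schedule stays within the cap.

no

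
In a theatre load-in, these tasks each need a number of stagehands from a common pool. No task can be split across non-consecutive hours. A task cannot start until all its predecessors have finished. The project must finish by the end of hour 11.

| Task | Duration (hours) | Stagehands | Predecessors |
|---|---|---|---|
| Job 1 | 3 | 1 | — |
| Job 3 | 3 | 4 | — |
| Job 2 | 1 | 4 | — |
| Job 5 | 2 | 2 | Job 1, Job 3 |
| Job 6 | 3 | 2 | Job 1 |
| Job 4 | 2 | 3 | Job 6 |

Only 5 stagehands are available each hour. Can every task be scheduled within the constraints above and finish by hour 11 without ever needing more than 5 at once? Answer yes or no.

yes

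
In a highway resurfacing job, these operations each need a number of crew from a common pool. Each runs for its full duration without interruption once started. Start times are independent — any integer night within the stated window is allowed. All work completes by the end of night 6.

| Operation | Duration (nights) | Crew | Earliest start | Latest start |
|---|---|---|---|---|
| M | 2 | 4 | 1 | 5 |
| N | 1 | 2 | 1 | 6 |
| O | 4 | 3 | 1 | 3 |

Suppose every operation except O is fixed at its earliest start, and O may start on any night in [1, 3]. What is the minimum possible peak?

6

O@1: n1:9  n2:7  n3:3  n4:3  n5:0  n6:0 → peak 9
O@2: n1:6  n2:7  n3:3  n4:3  n5:3  n6:0 → peak 7
O@3: n1:6  n2:4  n3:3  n4:3  n5:3  n6:3 → peak 6
Best is O@3, peak 6.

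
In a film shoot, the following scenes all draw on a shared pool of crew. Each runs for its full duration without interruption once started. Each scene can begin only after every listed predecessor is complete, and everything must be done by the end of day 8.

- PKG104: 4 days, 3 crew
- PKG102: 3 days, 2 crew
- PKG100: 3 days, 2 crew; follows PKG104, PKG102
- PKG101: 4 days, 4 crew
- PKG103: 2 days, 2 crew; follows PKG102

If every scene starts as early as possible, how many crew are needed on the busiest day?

Early-start schedule: PKG104@1, PKG102@1, PKG100@5, PKG101@1, PKG103@4.
Load per day: day 1: 9, day 2: 9, day 3: 9, day 4: 9, day 5: 4, day 6: 2, day 7: 2, day 8: 0.
Peak is 9.

9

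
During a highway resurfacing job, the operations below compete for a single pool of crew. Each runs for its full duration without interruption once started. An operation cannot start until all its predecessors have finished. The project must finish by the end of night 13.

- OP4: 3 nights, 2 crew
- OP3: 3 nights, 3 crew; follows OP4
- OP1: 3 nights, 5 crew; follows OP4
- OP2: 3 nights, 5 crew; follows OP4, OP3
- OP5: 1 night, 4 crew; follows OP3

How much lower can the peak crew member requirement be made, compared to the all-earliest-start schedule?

Early-start peak: n1:2  n2:2  n3:2  n4:8  n5:8  n6:8  n7:9  n8:5  n9:5  n10:0  n11:0  n12:0  n13:0 ⇒ 9.
Leveled (OP4@1, OP3@4, OP1@7, OP2@10, OP5@13): n1:2  n2:2  n3:2  n4:3  n5:3  n6:3  n7:5  n8:5  n9:5  n10:5  n11:5  n12:5  n13:4 ⇒ 5.
Reduction 9 − 5 = 4.

4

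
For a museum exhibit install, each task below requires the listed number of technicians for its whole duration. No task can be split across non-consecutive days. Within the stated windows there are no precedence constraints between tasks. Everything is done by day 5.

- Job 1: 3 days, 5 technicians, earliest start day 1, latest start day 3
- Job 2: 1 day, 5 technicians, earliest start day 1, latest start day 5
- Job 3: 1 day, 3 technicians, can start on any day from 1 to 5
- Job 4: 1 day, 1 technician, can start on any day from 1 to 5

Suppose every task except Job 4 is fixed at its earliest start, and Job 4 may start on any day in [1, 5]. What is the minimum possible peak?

13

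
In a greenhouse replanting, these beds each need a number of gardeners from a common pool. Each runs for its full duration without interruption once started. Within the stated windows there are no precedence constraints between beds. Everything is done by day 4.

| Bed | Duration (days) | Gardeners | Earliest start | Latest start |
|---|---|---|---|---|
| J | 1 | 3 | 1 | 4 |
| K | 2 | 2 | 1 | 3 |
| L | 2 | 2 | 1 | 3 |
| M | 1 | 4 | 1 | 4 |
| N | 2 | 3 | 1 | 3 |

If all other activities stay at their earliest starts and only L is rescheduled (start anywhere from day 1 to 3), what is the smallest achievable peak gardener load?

12

L@1: d1:14  d2:7  d3:0  d4:0 → peak 14
L@2: d1:12  d2:7  d3:2  d4:0 → peak 12
L@3: d1:12  d2:5  d3:2  d4:2 → peak 12
Best is L@2, peak 12.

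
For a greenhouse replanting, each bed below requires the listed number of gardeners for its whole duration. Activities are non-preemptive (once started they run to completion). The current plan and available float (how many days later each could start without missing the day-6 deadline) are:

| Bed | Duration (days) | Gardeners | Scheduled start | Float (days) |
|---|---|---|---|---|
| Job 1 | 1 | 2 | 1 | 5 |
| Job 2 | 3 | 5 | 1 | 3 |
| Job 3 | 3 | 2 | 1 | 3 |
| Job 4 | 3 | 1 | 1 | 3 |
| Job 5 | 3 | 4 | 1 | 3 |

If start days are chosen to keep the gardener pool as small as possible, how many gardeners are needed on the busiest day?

Early-start (Job 1@1, Job 2@1, Job 3@1, Job 4@1, Job 5@1) gives peak 14: d1:14  d2:12  d3:12  d4:0  d5:0  d6:0.
Shift Job 3→2, Job 4→4, Job 5→4.
Schedule Job 1@1, Job 2@1, Job 3@2, Job 4@4, Job 5@4: d1:7  d2:7  d3:7  d4:7  d5:5  d6:5 — peak 7.
Total gardener-days = 38 over 6 days ⇒ peak ≥ ⌈38/6⌉ = 7, so 7 is optimal.

7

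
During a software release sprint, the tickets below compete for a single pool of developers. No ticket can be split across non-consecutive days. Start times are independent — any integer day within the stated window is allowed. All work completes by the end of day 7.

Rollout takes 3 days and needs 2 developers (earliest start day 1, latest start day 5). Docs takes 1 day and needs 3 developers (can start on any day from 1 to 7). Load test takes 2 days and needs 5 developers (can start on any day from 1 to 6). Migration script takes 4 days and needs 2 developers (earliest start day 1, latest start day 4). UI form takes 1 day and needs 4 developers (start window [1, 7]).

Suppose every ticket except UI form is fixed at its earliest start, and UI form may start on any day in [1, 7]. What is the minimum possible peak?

12

UI form@1: d1:16  d2:9  d3:4  d4:2  d5:0  d6:0  d7:0 → peak 16
UI form@2: d1:12  d2:13  d3:4  d4:2  d5:0  d6:0  d7:0 → peak 13
UI form@3: d1:12  d2:9  d3:8  d4:2  d5:0  d6:0  d7:0 → peak 12
UI form@4: d1:12  d2:9  d3:4  d4:6  d5:0  d6:0  d7:0 → peak 12
UI form@5: d1:12  d2:9  d3:4  d4:2  d5:4  d6:0  d7:0 → peak 12
UI form@6: d1:12  d2:9  d3:4  d4:2  d5:0  d6:4  d7:0 → peak 12
UI form@7: d1:12  d2:9  d3:4  d4:2  d5:0  d6:0  d7:4 → peak 12
Best is UI form@3, peak 12.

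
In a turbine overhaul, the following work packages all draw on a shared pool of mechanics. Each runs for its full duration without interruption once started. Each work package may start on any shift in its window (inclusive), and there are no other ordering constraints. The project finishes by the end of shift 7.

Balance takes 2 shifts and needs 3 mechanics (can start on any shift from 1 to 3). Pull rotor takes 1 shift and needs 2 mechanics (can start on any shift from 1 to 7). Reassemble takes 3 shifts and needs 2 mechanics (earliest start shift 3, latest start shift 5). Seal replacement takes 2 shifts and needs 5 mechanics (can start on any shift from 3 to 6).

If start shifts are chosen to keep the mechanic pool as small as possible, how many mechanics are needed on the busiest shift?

Early-start (Balance@1, Pull rotor@1, Reassemble@3, Seal replacement@3) gives peak 7: s1:5  s2:3  s3:7  s4:7  s5:2  s6:0  s7:0.
Shift Seal replacement→6.
Schedule Balance@1, Pull rotor@1, Reassemble@3, Seal replacement@6: s1:5  s2:3  s3:2  s4:2  s5:2  s6:5  s7:5 — peak 5.

5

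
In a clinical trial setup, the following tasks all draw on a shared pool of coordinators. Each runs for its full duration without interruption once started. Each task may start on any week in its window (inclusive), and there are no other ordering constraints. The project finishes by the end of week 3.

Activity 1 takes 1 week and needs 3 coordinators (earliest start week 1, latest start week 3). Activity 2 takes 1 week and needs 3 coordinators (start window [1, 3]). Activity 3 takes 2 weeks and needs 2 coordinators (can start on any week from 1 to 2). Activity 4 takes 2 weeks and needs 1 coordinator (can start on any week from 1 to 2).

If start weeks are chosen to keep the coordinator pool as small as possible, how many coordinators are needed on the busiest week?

Early-start (Activity 1@1, Activity 2@1, Activity 3@1, Activity 4@1) gives peak 9: w1:9  w2:3  w3:0.
Shift Activity 2→3, Activity 4→2.
Schedule Activity 1@1, Activity 2@3, Activity 3@1, Activity 4@2: w1:5  w2:3  w3:4 — peak 5.

5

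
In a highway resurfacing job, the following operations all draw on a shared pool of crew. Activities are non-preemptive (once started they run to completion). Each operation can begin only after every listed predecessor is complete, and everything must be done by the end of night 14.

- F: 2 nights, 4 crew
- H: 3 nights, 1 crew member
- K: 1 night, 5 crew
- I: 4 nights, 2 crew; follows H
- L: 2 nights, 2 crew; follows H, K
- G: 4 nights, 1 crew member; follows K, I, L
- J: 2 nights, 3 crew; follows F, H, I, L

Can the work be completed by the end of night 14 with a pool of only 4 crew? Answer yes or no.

no

The minimum achievable peak is 5; 4 < 5, so no feasible schedule stays within the cap.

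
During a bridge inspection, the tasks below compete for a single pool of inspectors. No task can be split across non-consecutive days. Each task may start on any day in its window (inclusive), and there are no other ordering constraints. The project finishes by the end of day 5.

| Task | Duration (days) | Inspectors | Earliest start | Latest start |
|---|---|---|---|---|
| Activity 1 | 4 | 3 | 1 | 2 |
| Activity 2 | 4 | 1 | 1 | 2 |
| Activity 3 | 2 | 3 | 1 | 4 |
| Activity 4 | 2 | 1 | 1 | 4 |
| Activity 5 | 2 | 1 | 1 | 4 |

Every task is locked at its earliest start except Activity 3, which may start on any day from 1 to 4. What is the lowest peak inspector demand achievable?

7

Activity 3@1: d1:9  d2:9  d3:4  d4:4  d5:0 → peak 9
Activity 3@2: d1:6  d2:9  d3:7  d4:4  d5:0 → peak 9
Activity 3@3: d1:6  d2:6  d3:7  d4:7  d5:0 → peak 7
Activity 3@4: d1:6  d2:6  d3:4  d4:7  d5:3 → peak 7
Best is Activity 3@3, peak 7.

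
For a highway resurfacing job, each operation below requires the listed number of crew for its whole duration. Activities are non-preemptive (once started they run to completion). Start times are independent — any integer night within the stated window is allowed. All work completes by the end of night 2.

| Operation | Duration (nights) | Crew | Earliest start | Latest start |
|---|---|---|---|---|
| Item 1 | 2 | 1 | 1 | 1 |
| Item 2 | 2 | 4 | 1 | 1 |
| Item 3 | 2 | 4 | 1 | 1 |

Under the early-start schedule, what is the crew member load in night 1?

9

At early start, night 1 has: Item 1, Item 2, Item 3.
Demand: 1 + 4 + 4 = 9.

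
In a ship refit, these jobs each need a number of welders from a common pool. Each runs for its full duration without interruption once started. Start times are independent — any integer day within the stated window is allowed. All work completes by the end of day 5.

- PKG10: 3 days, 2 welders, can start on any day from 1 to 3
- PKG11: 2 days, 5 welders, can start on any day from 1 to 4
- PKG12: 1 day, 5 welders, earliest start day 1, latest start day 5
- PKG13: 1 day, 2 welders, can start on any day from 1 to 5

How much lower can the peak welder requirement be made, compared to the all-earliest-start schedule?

Early-start peak: d1:14  d2:7  d3:2  d4:0  d5:0 ⇒ 14.
Leveled (PKG10@1, PKG11@1, PKG12@3, PKG13@4): d1:7  d2:7  d3:7  d4:2  d5:0 ⇒ 7.
Reduction 14 − 7 = 7.

7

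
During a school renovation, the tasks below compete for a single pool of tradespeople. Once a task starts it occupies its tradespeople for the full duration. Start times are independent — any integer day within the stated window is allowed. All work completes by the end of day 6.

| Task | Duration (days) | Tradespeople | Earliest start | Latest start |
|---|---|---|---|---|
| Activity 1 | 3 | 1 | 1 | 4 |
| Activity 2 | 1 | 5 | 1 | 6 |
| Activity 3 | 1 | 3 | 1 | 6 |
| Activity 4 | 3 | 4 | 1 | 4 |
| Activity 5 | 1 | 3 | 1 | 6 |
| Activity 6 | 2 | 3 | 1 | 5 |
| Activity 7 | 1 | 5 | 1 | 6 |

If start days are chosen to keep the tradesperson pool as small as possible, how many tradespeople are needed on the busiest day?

Early-start (Activity 1@1, Activity 2@1, Activity 3@1, Activity 4@1, Activity 5@1, Activity 6@1, Activity 7@1) gives peak 24: d1:24  d2:8  d3:5  d4:0  d5:0  d6:0.
Shift Activity 3→2, Activity 4→3, Activity 5→2, Activity 6→4, Activity 7→6.
Schedule Activity 1@1, Activity 2@1, Activity 3@2, Activity 4@3, Activity 5@2, Activity 6@4, Activity 7@6: d1:6  d2:7  d3:5  d4:7  d5:7  d6:5 — peak 7.
Total tradesperson-days = 37 over 6 days ⇒ peak ≥ ⌈37/6⌉ = 7, so 7 is optimal.

7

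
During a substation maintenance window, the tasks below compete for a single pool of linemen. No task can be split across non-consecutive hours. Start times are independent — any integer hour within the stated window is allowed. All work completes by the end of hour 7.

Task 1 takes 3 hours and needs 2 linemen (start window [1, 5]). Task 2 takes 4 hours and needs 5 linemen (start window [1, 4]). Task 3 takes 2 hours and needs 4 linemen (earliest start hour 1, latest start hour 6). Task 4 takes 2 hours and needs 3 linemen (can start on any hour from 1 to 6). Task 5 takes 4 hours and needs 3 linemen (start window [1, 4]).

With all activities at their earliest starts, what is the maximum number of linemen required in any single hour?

17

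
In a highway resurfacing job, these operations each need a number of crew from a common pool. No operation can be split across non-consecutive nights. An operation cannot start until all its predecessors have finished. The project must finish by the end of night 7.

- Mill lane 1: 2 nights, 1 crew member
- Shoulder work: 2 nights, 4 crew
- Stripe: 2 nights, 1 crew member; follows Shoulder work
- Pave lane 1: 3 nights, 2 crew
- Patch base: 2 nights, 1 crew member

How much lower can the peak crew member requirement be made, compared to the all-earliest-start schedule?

Early-start peak: n1:8  n2:8  n3:3  n4:1  n5:0  n6:0  n7:0 ⇒ 8.
Leveled (Mill lane 1@1, Shoulder work@3, Stripe@5, Pave lane 1@5, Patch base@1): n1:2  n2:2  n3:4  n4:4  n5:3  n6:3  n7:2 ⇒ 4.
Reduction 8 − 4 = 4.

4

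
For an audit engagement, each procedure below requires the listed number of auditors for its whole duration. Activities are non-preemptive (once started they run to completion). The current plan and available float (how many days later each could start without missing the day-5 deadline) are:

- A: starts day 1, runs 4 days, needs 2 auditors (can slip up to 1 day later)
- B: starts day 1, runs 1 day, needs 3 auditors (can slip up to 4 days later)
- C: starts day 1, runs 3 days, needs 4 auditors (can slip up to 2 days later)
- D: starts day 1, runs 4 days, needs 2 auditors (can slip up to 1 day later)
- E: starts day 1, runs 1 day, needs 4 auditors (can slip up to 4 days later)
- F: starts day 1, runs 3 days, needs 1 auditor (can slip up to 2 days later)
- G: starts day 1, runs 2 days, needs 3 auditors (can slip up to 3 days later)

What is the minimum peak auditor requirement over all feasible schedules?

Early-start (A@1, B@1, C@1, D@1, E@1, F@1, G@1) gives peak 19: d1:19  d2:12  d3:9  d4:4  d5:0.
Shift D→2, E→5, F→2, G→4.
Schedule A@1, B@1, C@1, D@2, E@5, F@2, G@4: d1:9  d2:9  d3:9  d4:8  d5:9 — peak 9.
Total auditor-days = 44 over 5 days ⇒ peak ≥ ⌈44/5⌉ = 9, so 9 is optimal.

9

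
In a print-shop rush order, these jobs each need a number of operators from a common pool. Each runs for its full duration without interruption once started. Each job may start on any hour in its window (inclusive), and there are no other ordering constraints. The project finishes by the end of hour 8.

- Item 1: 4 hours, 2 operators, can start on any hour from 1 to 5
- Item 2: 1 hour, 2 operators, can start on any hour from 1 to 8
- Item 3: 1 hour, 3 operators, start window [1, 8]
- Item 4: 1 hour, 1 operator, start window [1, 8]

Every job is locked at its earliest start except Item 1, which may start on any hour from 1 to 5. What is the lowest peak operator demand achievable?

Item 1@1: h1:8  h2:2  h3:2  h4:2  h5:0  h6:0  h7:0  h8:0 → peak 8
Item 1@2: h1:6  h2:2  h3:2  h4:2  h5:2  h6:0  h7:0  h8:0 → peak 6
Item 1@3: h1:6  h2:0  h3:2  h4:2  h5:2  h6:2  h7:0  h8:0 → peak 6
Item 1@4: h1:6  h2:0  h3:0  h4:2  h5:2  h6:2  h7:2  h8:0 → peak 6
Item 1@5: h1:6  h2:0  h3:0  h4:0  h5:2  h6:2  h7:2  h8:2 → peak 6
Best is Item 1@2, peak 6.

6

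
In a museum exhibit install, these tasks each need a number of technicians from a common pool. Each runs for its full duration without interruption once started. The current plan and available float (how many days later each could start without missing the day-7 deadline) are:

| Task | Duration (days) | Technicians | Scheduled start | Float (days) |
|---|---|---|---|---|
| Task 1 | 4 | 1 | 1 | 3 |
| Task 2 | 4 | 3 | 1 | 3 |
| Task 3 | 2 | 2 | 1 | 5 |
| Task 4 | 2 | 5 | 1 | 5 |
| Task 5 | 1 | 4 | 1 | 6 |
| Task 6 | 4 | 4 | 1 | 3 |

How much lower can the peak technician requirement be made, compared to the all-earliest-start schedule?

Early-start peak: d1:19  d2:15  d3:8  d4:8  d5:0  d6:0  d7:0 ⇒ 19.
Leveled (Task 1@1, Task 2@1, Task 3@5, Task 4@5, Task 5@7, Task 6@1): d1:8  d2:8  d3:8  d4:8  d5:7  d6:7  d7:4 ⇒ 8.
Reduction 19 − 8 = 11.

11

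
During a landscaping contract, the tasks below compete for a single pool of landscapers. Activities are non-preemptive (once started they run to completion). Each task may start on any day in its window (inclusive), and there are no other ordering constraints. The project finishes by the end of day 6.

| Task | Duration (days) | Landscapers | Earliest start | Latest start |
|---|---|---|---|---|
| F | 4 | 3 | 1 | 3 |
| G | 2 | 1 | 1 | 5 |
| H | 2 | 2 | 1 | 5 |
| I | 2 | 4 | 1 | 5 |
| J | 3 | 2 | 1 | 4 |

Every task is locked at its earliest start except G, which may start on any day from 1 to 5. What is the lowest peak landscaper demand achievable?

11

G@1: d1:12  d2:12  d3:5  d4:3  d5:0  d6:0 → peak 12
G@2: d1:11  d2:12  d3:6  d4:3  d5:0  d6:0 → peak 12
G@3: d1:11  d2:11  d3:6  d4:4  d5:0  d6:0 → peak 11
G@4: d1:11  d2:11  d3:5  d4:4  d5:1  d6:0 → peak 11
G@5: d1:11  d2:11  d3:5  d4:3  d5:1  d6:1 → peak 11
Best is G@3, peak 11.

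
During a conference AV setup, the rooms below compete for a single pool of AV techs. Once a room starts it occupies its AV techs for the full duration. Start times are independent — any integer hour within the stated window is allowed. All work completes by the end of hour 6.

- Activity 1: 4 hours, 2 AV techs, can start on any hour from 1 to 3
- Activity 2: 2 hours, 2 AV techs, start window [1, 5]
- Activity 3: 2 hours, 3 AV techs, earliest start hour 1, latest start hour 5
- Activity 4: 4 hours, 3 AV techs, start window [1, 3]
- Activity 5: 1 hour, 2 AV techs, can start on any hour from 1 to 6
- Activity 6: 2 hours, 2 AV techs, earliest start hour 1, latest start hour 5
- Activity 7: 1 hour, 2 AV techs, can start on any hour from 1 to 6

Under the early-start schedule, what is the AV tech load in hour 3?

5

At early start, hour 3 has: Activity 1, Activity 4.
Demand: 2 + 3 = 5.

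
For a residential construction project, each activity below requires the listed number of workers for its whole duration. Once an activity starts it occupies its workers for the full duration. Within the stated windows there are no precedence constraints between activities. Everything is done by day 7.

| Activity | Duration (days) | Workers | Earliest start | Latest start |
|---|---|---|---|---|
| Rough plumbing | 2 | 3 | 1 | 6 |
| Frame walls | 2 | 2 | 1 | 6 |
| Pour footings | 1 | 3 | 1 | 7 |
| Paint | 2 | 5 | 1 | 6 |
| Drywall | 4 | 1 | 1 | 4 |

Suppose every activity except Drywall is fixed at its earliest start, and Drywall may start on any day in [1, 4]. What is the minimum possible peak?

13

Drywall@1: d1:14  d2:11  d3:1  d4:1  d5:0  d6:0  d7:0 → peak 14
Drywall@2: d1:13  d2:11  d3:1  d4:1  d5:1  d6:0  d7:0 → peak 13
Drywall@3: d1:13  d2:10  d3:1  d4:1  d5:1  d6:1  d7:0 → peak 13
Drywall@4: d1:13  d2:10  d3:0  d4:1  d5:1  d6:1  d7:1 → peak 13
Best is Drywall@2, peak 13.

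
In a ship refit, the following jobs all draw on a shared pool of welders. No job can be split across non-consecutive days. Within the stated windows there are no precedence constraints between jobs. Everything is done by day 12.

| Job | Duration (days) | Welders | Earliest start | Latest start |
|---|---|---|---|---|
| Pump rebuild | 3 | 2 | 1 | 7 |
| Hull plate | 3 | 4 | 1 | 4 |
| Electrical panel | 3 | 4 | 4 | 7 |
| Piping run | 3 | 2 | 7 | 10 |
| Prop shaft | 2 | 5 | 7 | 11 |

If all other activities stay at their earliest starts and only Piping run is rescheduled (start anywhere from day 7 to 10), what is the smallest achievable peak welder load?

6

Piping run@7: d1:6  d2:6  d3:6  d4:4  d5:4  d6:4  d7:7  d8:7  d9:2  d10:0  d11:0  d12:0 → peak 7
Piping run@8: d1:6  d2:6  d3:6  d4:4  d5:4  d6:4  d7:5  d8:7  d9:2  d10:2  d11:0  d12:0 → peak 7
Piping run@9: d1:6  d2:6  d3:6  d4:4  d5:4  d6:4  d7:5  d8:5  d9:2  d10:2  d11:2  d12:0 → peak 6
Piping run@10: d1:6  d2:6  d3:6  d4:4  d5:4  d6:4  d7:5  d8:5  d9:0  d10:2  d11:2  d12:2 → peak 6
Best is Piping run@9, peak 6.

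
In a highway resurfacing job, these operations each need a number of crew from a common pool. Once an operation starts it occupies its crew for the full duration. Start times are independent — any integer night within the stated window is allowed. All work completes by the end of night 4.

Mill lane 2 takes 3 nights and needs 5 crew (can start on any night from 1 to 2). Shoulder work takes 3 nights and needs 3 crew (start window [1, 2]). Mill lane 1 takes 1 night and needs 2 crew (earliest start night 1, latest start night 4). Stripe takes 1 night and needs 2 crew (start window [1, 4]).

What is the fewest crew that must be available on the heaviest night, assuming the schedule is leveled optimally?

8

Early-start (Mill lane 2@1, Shoulder work@1, Mill lane 1@1, Stripe@1) gives peak 12: n1:12  n2:8  n3:8  n4:0.
Shift Mill lane 1→4, Stripe→4.
Schedule Mill lane 2@1, Shoulder work@1, Mill lane 1@4, Stripe@4: n1:8  n2:8  n3:8  n4:4 — peak 8.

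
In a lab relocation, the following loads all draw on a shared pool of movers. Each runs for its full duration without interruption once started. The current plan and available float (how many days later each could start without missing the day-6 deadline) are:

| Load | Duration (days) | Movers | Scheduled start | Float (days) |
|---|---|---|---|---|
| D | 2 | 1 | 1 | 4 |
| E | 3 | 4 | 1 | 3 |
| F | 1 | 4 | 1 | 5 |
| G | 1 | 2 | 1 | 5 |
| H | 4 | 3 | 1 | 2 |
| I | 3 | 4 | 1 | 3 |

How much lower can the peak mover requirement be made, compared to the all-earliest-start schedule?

10

Early-start peak: d1:18  d2:12  d3:11  d4:3  d5:0  d6:0 ⇒ 18.
Leveled (D@1, E@1, F@5, G@6, H@1, I@4): d1:8  d2:8  d3:7  d4:7  d5:8  d6:6 ⇒ 8.
Reduction 18 − 8 = 10.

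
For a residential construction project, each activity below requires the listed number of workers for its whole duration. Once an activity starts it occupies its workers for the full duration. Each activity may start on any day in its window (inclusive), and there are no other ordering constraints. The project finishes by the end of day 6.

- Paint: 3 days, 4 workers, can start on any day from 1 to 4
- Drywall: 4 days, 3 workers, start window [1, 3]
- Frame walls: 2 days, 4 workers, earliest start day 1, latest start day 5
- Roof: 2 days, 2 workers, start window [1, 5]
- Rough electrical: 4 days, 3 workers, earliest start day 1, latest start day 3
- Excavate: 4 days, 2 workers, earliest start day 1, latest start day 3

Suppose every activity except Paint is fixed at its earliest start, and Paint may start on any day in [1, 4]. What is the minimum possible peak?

Paint@1: d1:18  d2:18  d3:12  d4:8  d5:0  d6:0 → peak 18
Paint@2: d1:14  d2:18  d3:12  d4:12  d5:0  d6:0 → peak 18
Paint@3: d1:14  d2:14  d3:12  d4:12  d5:4  d6:0 → peak 14
Paint@4: d1:14  d2:14  d3:8  d4:12  d5:4  d6:4 → peak 14
Best is Paint@3, peak 14.

14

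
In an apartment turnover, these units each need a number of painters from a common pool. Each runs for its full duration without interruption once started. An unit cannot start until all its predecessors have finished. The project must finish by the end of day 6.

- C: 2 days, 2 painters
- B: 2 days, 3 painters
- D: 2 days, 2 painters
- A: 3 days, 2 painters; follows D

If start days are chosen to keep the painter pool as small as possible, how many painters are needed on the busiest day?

Early-start (C@1, B@1, D@1, A@3) gives peak 7: d1:7  d2:7  d3:2  d4:2  d5:2  d6:0.
Shift B→3.
Schedule C@1, B@3, D@1, A@3: d1:4  d2:4  d3:5  d4:5  d5:2  d6:0 — peak 5.

5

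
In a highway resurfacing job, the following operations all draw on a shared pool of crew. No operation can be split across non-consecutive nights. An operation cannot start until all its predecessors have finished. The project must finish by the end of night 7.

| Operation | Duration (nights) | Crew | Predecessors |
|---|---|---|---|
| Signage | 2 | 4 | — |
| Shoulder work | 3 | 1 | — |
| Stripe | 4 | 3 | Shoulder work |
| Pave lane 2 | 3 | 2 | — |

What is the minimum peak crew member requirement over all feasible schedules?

5

Early-start (Signage@1, Shoulder work@1, Stripe@4, Pave lane 2@1) gives peak 7: n1:7  n2:7  n3:3  n4:3  n5:3  n6:3  n7:3.
Shift Pave lane 2→3.
Schedule Signage@1, Shoulder work@1, Stripe@4, Pave lane 2@3: n1:5  n2:5  n3:3  n4:5  n5:5  n6:3  n7:3 — peak 5.
Total crew member-nights = 29 over 7 nights ⇒ peak ≥ ⌈29/7⌉ = 5, so 5 is optimal.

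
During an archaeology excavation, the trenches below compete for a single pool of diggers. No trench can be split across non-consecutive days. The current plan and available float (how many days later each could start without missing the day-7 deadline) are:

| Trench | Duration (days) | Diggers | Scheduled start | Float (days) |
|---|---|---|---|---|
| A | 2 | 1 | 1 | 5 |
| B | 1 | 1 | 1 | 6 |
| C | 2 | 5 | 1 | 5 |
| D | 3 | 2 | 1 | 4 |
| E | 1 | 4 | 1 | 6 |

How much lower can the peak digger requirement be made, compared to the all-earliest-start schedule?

8

Early-start peak: d1:13  d2:8  d3:2  d4:0  d5:0  d6:0  d7:0 ⇒ 13.
Leveled (A@1, B@1, C@3, D@5, E@2): d1:2  d2:5  d3:5  d4:5  d5:2  d6:2  d7:2 ⇒ 5.
Reduction 13 − 5 = 8.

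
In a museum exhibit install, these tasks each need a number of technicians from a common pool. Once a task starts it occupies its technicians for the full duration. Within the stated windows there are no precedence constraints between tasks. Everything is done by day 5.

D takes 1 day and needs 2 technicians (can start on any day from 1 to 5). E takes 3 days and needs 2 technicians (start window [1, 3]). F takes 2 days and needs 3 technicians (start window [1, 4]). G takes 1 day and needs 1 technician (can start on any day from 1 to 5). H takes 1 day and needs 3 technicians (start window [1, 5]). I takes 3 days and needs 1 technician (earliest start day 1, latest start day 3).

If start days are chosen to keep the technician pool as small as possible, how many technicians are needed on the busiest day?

5

Early-start (D@1, E@1, F@1, G@1, H@1, I@1) gives peak 12: d1:12  d2:6  d3:3  d4:0  d5:0.
Shift F→4, H→2, I→3.
Schedule D@1, E@1, F@4, G@1, H@2, I@3: d1:5  d2:5  d3:3  d4:4  d5:4 — peak 5.
Total technician-days = 21 over 5 days ⇒ peak ≥ ⌈21/5⌉ = 5, so 5 is optimal.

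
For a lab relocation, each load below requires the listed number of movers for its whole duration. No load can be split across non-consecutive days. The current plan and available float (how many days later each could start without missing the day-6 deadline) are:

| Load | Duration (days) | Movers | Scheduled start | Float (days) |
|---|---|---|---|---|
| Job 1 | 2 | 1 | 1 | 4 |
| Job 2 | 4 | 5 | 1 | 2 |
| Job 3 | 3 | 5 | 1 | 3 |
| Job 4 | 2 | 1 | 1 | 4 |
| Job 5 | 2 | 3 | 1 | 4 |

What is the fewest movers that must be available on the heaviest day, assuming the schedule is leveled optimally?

Early-start (Job 1@1, Job 2@1, Job 3@1, Job 4@1, Job 5@1) gives peak 15: d1:15  d2:15  d3:10  d4:5  d5:0  d6:0.
Shift Job 3→3.
Schedule Job 1@1, Job 2@1, Job 3@3, Job 4@1, Job 5@1: d1:10  d2:10  d3:10  d4:10  d5:5  d6:0 — peak 10.

10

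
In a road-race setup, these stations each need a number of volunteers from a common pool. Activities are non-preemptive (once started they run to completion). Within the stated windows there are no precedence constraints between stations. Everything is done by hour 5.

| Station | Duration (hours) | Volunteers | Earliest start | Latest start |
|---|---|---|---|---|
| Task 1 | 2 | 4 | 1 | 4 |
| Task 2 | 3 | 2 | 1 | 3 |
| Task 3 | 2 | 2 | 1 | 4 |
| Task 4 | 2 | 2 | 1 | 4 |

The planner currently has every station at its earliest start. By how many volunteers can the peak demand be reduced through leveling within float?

4

Early-start peak: h1:10  h2:10  h3:2  h4:0  h5:0 ⇒ 10.
Leveled (Task 1@1, Task 2@1, Task 3@3, Task 4@3): h1:6  h2:6  h3:6  h4:4  h5:0 ⇒ 6.
Reduction 10 − 6 = 4.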